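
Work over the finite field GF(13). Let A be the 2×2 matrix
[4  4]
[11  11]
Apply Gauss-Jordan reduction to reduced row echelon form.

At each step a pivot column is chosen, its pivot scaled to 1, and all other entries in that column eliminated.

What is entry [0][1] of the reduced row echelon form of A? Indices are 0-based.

M[0][1] = 1

pivot(0,0)=4: scale R0 → (1, 1)
  clear (1,0): R1 −= (11)R0 → (0, 0)
col 1: no nonzero at/below row 1; advance.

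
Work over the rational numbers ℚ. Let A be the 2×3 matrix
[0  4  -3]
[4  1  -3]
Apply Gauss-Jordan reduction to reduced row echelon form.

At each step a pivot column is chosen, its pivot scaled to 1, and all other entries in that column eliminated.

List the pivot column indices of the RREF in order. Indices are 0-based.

pivot(0,0): swap R0↔R1
pivot(0,0)=4: scale R0 → (1, 1/4, -3/4)
pivot(1,1)=4: scale R1 → (0, 1, -3/4)
  clear (0,1): R0 −= (1/4)R1 → (1, 0, -9/16)

pivot columns: 0, 1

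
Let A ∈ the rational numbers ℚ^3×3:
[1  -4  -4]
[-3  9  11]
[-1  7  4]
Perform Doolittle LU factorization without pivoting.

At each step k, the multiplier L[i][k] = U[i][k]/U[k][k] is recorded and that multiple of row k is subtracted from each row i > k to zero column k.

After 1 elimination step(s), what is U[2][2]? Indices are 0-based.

U[2][2] = 0

[col 0] pivot 1
  R1 -= -3*R0 → (0, -3, -1)  (L[1][0] := -3)
  R2 -= -1*R0 → (0, 3, 0)  (L[2][0] := -1)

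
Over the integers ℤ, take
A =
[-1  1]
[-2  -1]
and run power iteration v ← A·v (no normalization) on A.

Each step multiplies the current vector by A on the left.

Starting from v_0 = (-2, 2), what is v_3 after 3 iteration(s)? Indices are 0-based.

v_0 = (-2, 2).
v_1 = A·v_0 = (4, 2).
v_2 = A·v_1 = (-2, -10).
v_3 = A·v_2 = (-8, 14).

v_3 = (-8, 14)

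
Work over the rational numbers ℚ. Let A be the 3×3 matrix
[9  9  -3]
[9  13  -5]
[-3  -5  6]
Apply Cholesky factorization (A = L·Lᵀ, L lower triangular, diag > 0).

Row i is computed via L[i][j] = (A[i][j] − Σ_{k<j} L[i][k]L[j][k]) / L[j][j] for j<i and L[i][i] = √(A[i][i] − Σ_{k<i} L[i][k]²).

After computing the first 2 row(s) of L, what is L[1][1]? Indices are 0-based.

Step 1: L[0][0] = √(9) = 3.
  L[1][0] = (9) / L[0][0] = 3.
Step 2: L[1][1] = √(4) = 2.

L[1][1] = 2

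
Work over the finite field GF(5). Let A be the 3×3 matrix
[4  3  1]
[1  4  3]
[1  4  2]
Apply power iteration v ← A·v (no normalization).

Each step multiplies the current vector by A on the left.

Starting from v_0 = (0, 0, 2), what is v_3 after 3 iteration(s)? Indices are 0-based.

v_0 = (0, 0, 2).
v_1 = A·v_0 = (2, 1, 4).
v_2 = A·v_1 = (0, 3, 4).
v_3 = A·v_2 = (3, 4, 0).

v_3 = (3, 4, 0)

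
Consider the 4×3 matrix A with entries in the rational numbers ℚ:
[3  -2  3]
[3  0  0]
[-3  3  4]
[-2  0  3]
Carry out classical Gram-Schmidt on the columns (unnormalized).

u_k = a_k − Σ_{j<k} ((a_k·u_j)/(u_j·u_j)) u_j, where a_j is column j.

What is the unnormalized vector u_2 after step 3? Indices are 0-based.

u_2 = (717/178, 81/178, 239/89, 240/89)

Step 1: u_0 = a_0 = (3, 3, -3, -2).
Step 2: u_1 = a_1 − (-15/31)·u_0 = (-17/31, 45/31, 48/31, -30/31).
Step 3: u_2 = a_2 − (-9/31)·u_0 − (51/178)·u_1 = (717/178, 81/178, 239/89, 240/89).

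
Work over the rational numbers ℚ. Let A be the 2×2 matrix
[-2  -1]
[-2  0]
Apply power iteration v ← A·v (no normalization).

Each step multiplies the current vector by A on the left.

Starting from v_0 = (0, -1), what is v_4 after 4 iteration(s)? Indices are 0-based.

v_0 = (0, -1).
v_1 = A·v_0 = (1, 0).
v_2 = A·v_1 = (-2, -2).
v_3 = A·v_2 = (6, 4).
v_4 = A·v_3 = (-16, -12).

v_4 = (-16, -12)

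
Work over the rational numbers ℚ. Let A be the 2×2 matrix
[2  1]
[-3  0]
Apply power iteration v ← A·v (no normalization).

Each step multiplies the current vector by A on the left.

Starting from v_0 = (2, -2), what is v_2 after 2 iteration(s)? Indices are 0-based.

v_0 = (2, -2).
v_1 = A·v_0 = (2, -6).
v_2 = A·v_1 = (-2, -6).

v_2 = (-2, -6)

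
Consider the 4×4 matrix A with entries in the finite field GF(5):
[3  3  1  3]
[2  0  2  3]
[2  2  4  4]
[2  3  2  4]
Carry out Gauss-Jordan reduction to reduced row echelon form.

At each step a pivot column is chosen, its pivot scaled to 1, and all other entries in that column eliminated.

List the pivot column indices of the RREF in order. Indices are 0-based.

pivot columns: 0, 1, 2, 3

pivot(0,0)=3: scale R0 → (1, 1, 2, 1)
  clear (1,0): R1 −= (2)R0 → (0, 3, 3, 1)
  clear (2,0): R2 −= (2)R0 → (0, 0, 0, 2)
  clear (3,0): R3 −= (2)R0 → (0, 1, 3, 2)
pivot(1,1)=3: scale R1 → (0, 1, 1, 2)
  clear (0,1): R0 −= (1)R1 → (1, 0, 1, 4)
  clear (3,1): R3 −= (1)R1 → (0, 0, 2, 0)
pivot(2,2): swap R2↔R3
pivot(2,2)=2: scale R2 → (0, 0, 1, 0)
  clear (0,2): R0 −= (1)R2 → (1, 0, 0, 4)
  clear (1,2): R1 −= (1)R2 → (0, 1, 0, 2)
pivot(3,3)=2: scale R3 → (0, 0, 0, 1)
  clear (0,3): R0 −= (4)R3 → (1, 0, 0, 0)
  clear (1,3): R1 −= (2)R3 → (0, 1, 0, 0)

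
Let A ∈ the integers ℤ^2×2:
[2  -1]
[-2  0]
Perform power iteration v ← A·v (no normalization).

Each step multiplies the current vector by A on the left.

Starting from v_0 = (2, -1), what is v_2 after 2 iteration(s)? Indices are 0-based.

v_2 = (14, -10)

v_0 = (2, -1).
v_1 = A·v_0 = (5, -4).
v_2 = A·v_1 = (14, -10).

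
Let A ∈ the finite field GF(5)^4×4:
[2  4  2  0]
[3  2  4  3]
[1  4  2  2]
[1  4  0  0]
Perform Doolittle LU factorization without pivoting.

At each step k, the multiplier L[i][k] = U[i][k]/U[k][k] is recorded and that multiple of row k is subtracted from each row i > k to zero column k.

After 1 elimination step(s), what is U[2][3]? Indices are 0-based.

U[2][3] = 2

[col 0] pivot 2
  R1 -= 4*R0 → (0, 1, 1, 3)  (L[1][0] := 4)
  R2 -= 3*R0 → (0, 2, 1, 2)  (L[2][0] := 3)
  R3 -= 3*R0 → (0, 2, 4, 0)  (L[3][0] := 3)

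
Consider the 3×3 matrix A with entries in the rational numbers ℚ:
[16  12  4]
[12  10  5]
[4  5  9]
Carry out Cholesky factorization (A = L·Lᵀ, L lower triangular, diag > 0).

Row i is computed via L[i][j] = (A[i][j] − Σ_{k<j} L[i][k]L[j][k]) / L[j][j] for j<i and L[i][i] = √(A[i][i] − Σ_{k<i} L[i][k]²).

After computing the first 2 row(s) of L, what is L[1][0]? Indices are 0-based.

Step 1: L[0][0] = √(16) = 4.
  L[1][0] = (12) / L[0][0] = 3.
Step 2: L[1][1] = √(1) = 1.

L[1][0] = 3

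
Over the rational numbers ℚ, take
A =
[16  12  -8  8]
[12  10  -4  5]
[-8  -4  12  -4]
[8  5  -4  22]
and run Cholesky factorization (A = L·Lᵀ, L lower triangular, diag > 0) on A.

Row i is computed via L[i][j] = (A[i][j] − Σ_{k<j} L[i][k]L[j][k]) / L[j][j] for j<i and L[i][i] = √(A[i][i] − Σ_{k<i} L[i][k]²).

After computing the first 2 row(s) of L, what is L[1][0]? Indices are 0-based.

L[1][0] = 3

Step 1: L[0][0] = √(16) = 4.
  L[1][0] = (12) / L[0][0] = 3.
Step 2: L[1][1] = √(1) = 1.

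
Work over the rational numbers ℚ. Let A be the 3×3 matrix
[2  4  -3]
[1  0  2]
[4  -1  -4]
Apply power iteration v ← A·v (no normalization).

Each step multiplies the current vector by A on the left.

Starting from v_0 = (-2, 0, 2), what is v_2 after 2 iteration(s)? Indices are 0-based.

v_2 = (36, -42, 22)

v_0 = (-2, 0, 2).
v_1 = A·v_0 = (-10, 2, -16).
v_2 = A·v_1 = (36, -42, 22).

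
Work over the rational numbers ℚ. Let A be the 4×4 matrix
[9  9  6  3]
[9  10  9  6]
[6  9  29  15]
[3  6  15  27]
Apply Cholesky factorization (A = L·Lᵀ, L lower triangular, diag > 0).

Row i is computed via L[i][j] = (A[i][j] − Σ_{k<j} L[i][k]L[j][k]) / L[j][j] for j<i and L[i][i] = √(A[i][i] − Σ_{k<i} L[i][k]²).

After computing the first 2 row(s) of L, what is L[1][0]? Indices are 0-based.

Step 1: L[0][0] = √(9) = 3.
  L[1][0] = (9) / L[0][0] = 3.
Step 2: L[1][1] = √(1) = 1.

L[1][0] = 3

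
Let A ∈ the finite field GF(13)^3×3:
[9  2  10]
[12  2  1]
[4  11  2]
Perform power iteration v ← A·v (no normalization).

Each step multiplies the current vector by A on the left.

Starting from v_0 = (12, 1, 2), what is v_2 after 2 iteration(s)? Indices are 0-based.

v_2 = (3, 8, 12)

v_0 = (12, 1, 2).
v_1 = A·v_0 = (0, 5, 11).
v_2 = A·v_1 = (3, 8, 12).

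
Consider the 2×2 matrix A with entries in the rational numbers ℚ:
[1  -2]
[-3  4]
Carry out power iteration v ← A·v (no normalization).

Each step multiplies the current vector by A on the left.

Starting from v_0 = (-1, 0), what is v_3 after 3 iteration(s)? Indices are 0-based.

v_3 = (-37, 81)

v_0 = (-1, 0).
v_1 = A·v_0 = (-1, 3).
v_2 = A·v_1 = (-7, 15).
v_3 = A·v_2 = (-37, 81).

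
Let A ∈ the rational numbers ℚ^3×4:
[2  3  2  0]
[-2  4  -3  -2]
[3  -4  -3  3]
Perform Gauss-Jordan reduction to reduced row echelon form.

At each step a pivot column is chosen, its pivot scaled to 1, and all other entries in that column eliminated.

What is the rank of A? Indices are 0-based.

[1] R0 /= 2  ⇒  (1, 3/2, 1, 0)
     R1 -= -2·R0  ⇒  (0, 7, -1, -2)
     R2 -= 3·R0  ⇒  (0, -17/2, -6, 3)
[2] R1 /= 7  ⇒  (0, 1, -1/7, -2/7)
     R0 -= 3/2·R1  ⇒  (1, 0, 17/14, 3/7)
     R2 -= -17/2·R1  ⇒  (0, 0, -101/14, 4/7)
[3] R2 /= -101/14  ⇒  (0, 0, 1, -8/101)
     R0 -= 17/14·R2  ⇒  (1, 0, 0, 53/101)
     R1 -= -1/7·R2  ⇒  (0, 1, 0, -30/101)

rank = 3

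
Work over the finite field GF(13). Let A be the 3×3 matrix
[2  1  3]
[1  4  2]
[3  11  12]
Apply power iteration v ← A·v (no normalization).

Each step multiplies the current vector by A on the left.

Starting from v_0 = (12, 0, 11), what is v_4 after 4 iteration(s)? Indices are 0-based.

v_0 = (12, 0, 11).
v_1 = A·v_0 = (5, 8, 12).
v_2 = A·v_1 = (2, 9, 0).
v_3 = A·v_2 = (0, 12, 1).
v_4 = A·v_3 = (2, 11, 1).

v_4 = (2, 11, 1)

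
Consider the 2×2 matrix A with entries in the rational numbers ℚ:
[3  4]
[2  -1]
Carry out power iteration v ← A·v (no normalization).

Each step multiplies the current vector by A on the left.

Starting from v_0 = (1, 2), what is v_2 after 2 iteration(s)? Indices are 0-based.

v_0 = (1, 2).
v_1 = A·v_0 = (11, 0).
v_2 = A·v_1 = (33, 22).

v_2 = (33, 22)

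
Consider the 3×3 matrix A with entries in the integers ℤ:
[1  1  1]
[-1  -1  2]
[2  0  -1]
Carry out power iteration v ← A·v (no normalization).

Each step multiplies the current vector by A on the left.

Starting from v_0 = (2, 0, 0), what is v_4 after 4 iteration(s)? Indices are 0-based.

v_4 = (8, 16, 16)

v_0 = (2, 0, 0).
v_1 = A·v_0 = (2, -2, 4).
v_2 = A·v_1 = (4, 8, 0).
v_3 = A·v_2 = (12, -12, 8).
v_4 = A·v_3 = (8, 16, 16).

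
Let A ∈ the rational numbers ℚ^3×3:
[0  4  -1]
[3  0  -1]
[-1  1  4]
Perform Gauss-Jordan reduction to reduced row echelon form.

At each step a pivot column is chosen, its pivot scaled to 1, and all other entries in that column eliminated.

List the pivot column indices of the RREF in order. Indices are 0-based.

[1] R0 <-> R1
[1] R0 /= 3  ⇒  (1, 0, -1/3)
     R2 -= -1·R0  ⇒  (0, 1, 11/3)
[2] R1 /= 4  ⇒  (0, 1, -1/4)
     R2 -= 1·R1  ⇒  (0, 0, 47/12)
[3] R2 /= 47/12  ⇒  (0, 0, 1)
     R0 -= -1/3·R2  ⇒  (1, 0, 0)
     R1 -= -1/4·R2  ⇒  (0, 1, 0)

pivot columns: 0, 1, 2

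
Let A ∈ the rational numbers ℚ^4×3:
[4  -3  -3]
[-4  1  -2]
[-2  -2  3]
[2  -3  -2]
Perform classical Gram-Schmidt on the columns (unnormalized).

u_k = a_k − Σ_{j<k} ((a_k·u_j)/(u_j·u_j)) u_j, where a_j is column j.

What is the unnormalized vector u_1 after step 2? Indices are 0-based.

u_1 = (-6/5, -4/5, -29/10, -21/10)

Step 1: u_0 = a_0 = (4, -4, -2, 2).
Step 2: u_1 = a_1 − (-9/20)·u_0 = (-6/5, -4/5, -29/10, -21/10).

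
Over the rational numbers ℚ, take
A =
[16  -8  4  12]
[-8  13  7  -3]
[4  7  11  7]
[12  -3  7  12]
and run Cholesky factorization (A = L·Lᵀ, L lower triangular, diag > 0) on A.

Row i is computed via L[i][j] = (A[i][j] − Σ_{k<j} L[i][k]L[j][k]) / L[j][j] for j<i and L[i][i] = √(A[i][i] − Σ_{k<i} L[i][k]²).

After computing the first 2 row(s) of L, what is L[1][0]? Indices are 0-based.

L[1][0] = -2

Step 1: L[0][0] = √(16) = 4.
  L[1][0] = (-8) / L[0][0] = -2.
Step 2: L[1][1] = √(9) = 3.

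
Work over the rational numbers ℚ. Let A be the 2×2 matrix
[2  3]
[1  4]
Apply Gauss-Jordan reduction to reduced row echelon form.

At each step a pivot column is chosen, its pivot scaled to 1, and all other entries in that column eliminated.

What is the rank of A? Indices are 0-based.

rank = 2

pivot(0,0)=2: scale R0 → (1, 3/2)
  clear (1,0): R1 −= (1)R0 → (0, 5/2)
pivot(1,1)=5/2: scale R1 → (0, 1)
  clear (0,1): R0 −= (3/2)R1 → (1, 0)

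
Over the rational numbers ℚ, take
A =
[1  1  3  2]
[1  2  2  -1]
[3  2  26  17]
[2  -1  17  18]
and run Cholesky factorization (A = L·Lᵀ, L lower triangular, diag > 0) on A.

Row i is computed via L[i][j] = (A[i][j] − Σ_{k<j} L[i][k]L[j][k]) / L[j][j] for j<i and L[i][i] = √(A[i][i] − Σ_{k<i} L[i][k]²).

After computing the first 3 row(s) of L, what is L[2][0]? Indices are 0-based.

Step 1: L[0][0] = √(1) = 1.
  L[1][0] = (1) / L[0][0] = 1.
Step 2: L[1][1] = √(1) = 1.
  L[2][0] = (3) / L[0][0] = 3.
  L[2][1] = (-1) / L[1][1] = -1.
Step 3: L[2][2] = √(16) = 4.

L[2][0] = 3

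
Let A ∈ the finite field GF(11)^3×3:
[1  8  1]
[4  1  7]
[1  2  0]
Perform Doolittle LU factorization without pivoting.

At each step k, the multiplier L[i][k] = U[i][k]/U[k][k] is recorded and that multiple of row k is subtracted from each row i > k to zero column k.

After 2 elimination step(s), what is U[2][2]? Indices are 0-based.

U[2][2] = 8

Step 1: pivot at (0,0) is 1.
  row1 ← row1 − (4)·row0  ⇒  L[1][0]=4, U row1=(0, 2, 3)
  row2 ← row2 − (1)·row0  ⇒  L[2][0]=1, U row2=(0, 5, 10)
Step 2: pivot at (1,1) is 2.
  row2 ← row2 − (8)·row1  ⇒  L[2][1]=8, U row2=(0, 0, 8)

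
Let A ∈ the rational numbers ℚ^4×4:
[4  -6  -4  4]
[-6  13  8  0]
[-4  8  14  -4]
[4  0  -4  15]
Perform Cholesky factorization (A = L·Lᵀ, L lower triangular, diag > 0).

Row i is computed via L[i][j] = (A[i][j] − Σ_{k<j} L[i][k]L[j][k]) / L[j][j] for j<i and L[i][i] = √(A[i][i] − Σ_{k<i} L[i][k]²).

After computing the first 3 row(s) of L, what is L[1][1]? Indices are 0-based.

Step 1: L[0][0] = √(4) = 2.
  L[1][0] = (-6) / L[0][0] = -3.
Step 2: L[1][1] = √(4) = 2.
  L[2][0] = (-4) / L[0][0] = -2.
  L[2][1] = (2) / L[1][1] = 1.
Step 3: L[2][2] = √(9) = 3.

L[1][1] = 2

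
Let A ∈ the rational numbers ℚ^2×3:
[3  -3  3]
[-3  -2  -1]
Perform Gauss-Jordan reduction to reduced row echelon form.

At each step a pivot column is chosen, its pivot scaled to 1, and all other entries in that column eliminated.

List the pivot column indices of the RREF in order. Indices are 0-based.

[1] R0 /= 3  ⇒  (1, -1, 1)
     R1 -= -3·R0  ⇒  (0, -5, 2)
[2] R1 /= -5  ⇒  (0, 1, -2/5)
     R0 -= -1·R1  ⇒  (1, 0, 3/5)

pivot columns: 0, 1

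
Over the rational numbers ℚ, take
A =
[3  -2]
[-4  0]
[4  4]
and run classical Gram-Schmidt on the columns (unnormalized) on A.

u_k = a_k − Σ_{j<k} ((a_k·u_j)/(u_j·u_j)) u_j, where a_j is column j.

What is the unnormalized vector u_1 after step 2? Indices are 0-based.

u_1 = (-112/41, 40/41, 124/41)

Step 1: u_0 = a_0 = (3, -4, 4).
Step 2: u_1 = a_1 − (10/41)·u_0 = (-112/41, 40/41, 124/41).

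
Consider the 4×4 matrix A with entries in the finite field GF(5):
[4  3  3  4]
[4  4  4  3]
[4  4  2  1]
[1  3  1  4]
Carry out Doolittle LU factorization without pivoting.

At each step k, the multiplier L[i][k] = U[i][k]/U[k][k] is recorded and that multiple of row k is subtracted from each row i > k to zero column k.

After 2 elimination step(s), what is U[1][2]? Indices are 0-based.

U[1][2] = 1

Step 1: pivot at (0,0) is 4.
  row1 ← row1 − (1)·row0  ⇒  L[1][0]=1, U row1=(0, 1, 1, 4)
  row2 ← row2 − (1)·row0  ⇒  L[2][0]=1, U row2=(0, 1, 4, 2)
  row3 ← row3 − (4)·row0  ⇒  L[3][0]=4, U row3=(0, 1, 4, 3)
Step 2: pivot at (1,1) is 1.
  row2 ← row2 − (1)·row1  ⇒  L[2][1]=1, U row2=(0, 0, 3, 3)
  row3 ← row3 − (1)·row1  ⇒  L[3][1]=1, U row3=(0, 0, 3, 4)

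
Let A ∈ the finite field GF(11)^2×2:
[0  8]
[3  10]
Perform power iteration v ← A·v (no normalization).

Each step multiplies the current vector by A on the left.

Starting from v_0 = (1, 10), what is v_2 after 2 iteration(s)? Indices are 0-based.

v_2 = (10, 5)

v_0 = (1, 10).
v_1 = A·v_0 = (3, 4).
v_2 = A·v_1 = (10, 5).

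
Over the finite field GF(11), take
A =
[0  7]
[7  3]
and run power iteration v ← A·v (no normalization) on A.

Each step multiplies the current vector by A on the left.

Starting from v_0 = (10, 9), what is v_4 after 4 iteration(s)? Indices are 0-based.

v_4 = (1, 10)

v_0 = (10, 9).
v_1 = A·v_0 = (8, 9).
v_2 = A·v_1 = (8, 6).
v_3 = A·v_2 = (9, 8).
v_4 = A·v_3 = (1, 10).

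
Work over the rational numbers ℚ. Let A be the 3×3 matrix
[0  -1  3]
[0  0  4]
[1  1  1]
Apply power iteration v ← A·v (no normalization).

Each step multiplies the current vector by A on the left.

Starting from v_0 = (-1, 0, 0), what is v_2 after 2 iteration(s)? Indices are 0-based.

v_0 = (-1, 0, 0).
v_1 = A·v_0 = (0, 0, -1).
v_2 = A·v_1 = (-3, -4, -1).

v_2 = (-3, -4, -1)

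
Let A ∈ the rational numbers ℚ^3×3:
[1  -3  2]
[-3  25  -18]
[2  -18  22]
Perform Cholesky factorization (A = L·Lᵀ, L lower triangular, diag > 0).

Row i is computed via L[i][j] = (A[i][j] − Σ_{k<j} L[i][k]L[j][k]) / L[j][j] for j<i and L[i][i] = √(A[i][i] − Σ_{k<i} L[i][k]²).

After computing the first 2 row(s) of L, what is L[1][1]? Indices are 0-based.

L[1][1] = 4

Step 1: L[0][0] = √(1) = 1.
  L[1][0] = (-3) / L[0][0] = -3.
Step 2: L[1][1] = √(16) = 4.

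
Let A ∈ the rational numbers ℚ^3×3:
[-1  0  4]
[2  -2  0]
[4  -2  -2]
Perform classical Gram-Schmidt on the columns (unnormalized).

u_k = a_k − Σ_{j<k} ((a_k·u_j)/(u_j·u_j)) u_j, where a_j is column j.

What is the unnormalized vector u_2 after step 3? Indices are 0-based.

Step 1: u_0 = a_0 = (-1, 2, 4).
Step 2: u_1 = a_1 − (-4/7)·u_0 = (-4/7, -6/7, 2/7).
Step 3: u_2 = a_2 − (-4/7)·u_0 − (-5/2)·u_1 = (2, -1, 1).

u_2 = (2, -1, 1)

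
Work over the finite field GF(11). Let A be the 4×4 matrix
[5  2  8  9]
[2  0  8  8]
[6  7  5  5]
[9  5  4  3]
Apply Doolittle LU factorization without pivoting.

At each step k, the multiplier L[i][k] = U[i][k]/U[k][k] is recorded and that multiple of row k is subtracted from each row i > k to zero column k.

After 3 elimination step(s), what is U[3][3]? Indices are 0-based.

k=0: U[0][0]=5
  eliminate (1,0): mult=7, new row 1: (0, 8, 7, 0); set L[1][0]=7
  eliminate (2,0): mult=10, new row 2: (0, 9, 2, 3); set L[2][0]=10
  eliminate (3,0): mult=4, new row 3: (0, 8, 5, 0); set L[3][0]=4
k=1: U[1][1]=8
  eliminate (2,1): mult=8, new row 2: (0, 0, 1, 3); set L[2][1]=8
  eliminate (3,1): mult=1, new row 3: (0, 0, 9, 0); set L[3][1]=1
k=2: U[2][2]=1
  eliminate (3,2): mult=9, new row 3: (0, 0, 0, 6); set L[3][2]=9

U[3][3] = 6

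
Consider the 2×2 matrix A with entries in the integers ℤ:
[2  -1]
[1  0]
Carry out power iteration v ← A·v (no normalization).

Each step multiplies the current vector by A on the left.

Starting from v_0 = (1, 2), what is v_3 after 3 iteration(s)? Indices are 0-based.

v_3 = (-2, -1)

v_0 = (1, 2).
v_1 = A·v_0 = (0, 1).
v_2 = A·v_1 = (-1, 0).
v_3 = A·v_2 = (-2, -1).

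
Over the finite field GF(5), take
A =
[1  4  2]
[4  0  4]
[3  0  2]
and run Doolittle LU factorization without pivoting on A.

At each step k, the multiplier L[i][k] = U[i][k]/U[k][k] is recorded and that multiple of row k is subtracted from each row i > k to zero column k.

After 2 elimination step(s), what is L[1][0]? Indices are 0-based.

[col 0] pivot 1
  R1 -= 4*R0 → (0, 4, 1)  (L[1][0] := 4)
  R2 -= 3*R0 → (0, 3, 1)  (L[2][0] := 3)
[col 1] pivot 4
  R2 -= 2*R1 → (0, 0, 4)  (L[2][1] := 2)

L[1][0] = 4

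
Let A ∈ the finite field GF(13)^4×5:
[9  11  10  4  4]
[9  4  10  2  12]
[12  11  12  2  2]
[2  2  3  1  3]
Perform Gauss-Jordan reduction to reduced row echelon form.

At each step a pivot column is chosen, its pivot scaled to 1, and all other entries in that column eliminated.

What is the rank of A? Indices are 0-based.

pivot(0,0)=9: scale R0 → (1, 7, 4, 12, 12)
  clear (1,0): R1 −= (9)R0 → (0, 6, 0, 11, 8)
  clear (2,0): R2 −= (12)R0 → (0, 5, 3, 1, 1)
  clear (3,0): R3 −= (2)R0 → (0, 1, 8, 3, 5)
pivot(1,1)=6: scale R1 → (0, 1, 0, 4, 10)
  clear (0,1): R0 −= (7)R1 → (1, 0, 4, 10, 7)
  clear (2,1): R2 −= (5)R1 → (0, 0, 3, 7, 3)
  clear (3,1): R3 −= (1)R1 → (0, 0, 8, 12, 8)
pivot(2,2)=3: scale R2 → (0, 0, 1, 11, 1)
  clear (0,2): R0 −= (4)R2 → (1, 0, 0, 5, 3)
  clear (3,2): R3 −= (8)R2 → (0, 0, 0, 2, 0)
pivot(3,3)=2: scale R3 → (0, 0, 0, 1, 0)
  clear (0,3): R0 −= (5)R3 → (1, 0, 0, 0, 3)
  clear (1,3): R1 −= (4)R3 → (0, 1, 0, 0, 10)
  clear (2,3): R2 −= (11)R3 → (0, 0, 1, 0, 1)

rank = 4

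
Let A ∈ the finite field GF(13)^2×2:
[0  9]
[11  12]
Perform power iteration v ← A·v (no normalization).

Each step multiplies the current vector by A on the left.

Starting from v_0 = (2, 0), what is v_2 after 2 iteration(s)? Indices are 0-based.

v_2 = (3, 4)

v_0 = (2, 0).
v_1 = A·v_0 = (0, 9).
v_2 = A·v_1 = (3, 4).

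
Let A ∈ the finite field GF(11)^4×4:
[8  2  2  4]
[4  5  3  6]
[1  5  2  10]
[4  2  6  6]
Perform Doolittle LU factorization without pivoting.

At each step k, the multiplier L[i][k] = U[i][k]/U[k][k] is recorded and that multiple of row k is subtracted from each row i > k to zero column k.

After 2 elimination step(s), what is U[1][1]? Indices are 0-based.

Step 1: pivot at (0,0) is 8.
  row1 ← row1 − (6)·row0  ⇒  L[1][0]=6, U row1=(0, 4, 2, 4)
  row2 ← row2 − (7)·row0  ⇒  L[2][0]=7, U row2=(0, 2, 10, 4)
  row3 ← row3 − (6)·row0  ⇒  L[3][0]=6, U row3=(0, 1, 5, 4)
Step 2: pivot at (1,1) is 4.
  row2 ← row2 − (6)·row1  ⇒  L[2][1]=6, U row2=(0, 0, 9, 2)
  row3 ← row3 − (3)·row1  ⇒  L[3][1]=3, U row3=(0, 0, 10, 3)

U[1][1] = 4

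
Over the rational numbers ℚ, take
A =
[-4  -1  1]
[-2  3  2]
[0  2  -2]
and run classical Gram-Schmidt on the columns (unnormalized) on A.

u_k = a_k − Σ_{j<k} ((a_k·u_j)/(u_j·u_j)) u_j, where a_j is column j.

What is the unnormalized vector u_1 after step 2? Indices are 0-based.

Step 1: u_0 = a_0 = (-4, -2, 0).
Step 2: u_1 = a_1 − (-1/10)·u_0 = (-7/5, 14/5, 2).

u_1 = (-7/5, 14/5, 2)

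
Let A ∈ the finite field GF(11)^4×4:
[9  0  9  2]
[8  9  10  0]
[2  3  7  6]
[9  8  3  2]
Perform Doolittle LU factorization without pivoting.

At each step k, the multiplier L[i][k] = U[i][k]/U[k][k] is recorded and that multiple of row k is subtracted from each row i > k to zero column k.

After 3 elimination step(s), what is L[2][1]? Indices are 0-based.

[col 0] pivot 9
  R1 -= 7*R0 → (0, 9, 2, 8)  (L[1][0] := 7)
  R2 -= 10*R0 → (0, 3, 5, 8)  (L[2][0] := 10)
  R3 -= 1*R0 → (0, 8, 5, 0)  (L[3][0] := 1)
[col 1] pivot 9
  R2 -= 4*R1 → (0, 0, 8, 9)  (L[2][1] := 4)
  R3 -= 7*R1 → (0, 0, 2, 10)  (L[3][1] := 7)
[col 2] pivot 8
  R3 -= 3*R2 → (0, 0, 0, 5)  (L[3][2] := 3)

L[2][1] = 4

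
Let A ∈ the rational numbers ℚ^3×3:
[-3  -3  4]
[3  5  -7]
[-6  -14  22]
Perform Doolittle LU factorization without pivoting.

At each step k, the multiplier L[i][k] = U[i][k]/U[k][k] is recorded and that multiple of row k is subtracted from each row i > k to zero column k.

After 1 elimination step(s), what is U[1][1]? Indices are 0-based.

k=0: U[0][0]=-3
  eliminate (1,0): mult=-1, new row 1: (0, 2, -3); set L[1][0]=-1
  eliminate (2,0): mult=2, new row 2: (0, -8, 14); set L[2][0]=2

U[1][1] = 2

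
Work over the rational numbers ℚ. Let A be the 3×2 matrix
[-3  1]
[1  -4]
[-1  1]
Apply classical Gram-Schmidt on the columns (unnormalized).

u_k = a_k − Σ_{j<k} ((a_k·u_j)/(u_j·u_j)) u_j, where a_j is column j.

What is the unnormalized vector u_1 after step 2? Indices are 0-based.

Step 1: u_0 = a_0 = (-3, 1, -1).
Step 2: u_1 = a_1 − (-8/11)·u_0 = (-13/11, -36/11, 3/11).

u_1 = (-13/11, -36/11, 3/11)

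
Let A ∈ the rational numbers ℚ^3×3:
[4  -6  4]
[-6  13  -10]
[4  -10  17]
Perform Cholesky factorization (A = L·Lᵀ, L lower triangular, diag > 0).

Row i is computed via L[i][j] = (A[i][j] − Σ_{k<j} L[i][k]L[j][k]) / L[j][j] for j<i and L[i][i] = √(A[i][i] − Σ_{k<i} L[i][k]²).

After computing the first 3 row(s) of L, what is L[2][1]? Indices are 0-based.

L[2][1] = -2

Step 1: L[0][0] = √(4) = 2.
  L[1][0] = (-6) / L[0][0] = -3.
Step 2: L[1][1] = √(4) = 2.
  L[2][0] = (4) / L[0][0] = 2.
  L[2][1] = (-4) / L[1][1] = -2.
Step 3: L[2][2] = √(9) = 3.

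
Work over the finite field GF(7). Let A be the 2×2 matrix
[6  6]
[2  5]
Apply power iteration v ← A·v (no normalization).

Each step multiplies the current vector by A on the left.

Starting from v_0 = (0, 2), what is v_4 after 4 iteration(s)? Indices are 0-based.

v_4 = (6, 0)

v_0 = (0, 2).
v_1 = A·v_0 = (5, 3).
v_2 = A·v_1 = (6, 4).
v_3 = A·v_2 = (4, 4).
v_4 = A·v_3 = (6, 0).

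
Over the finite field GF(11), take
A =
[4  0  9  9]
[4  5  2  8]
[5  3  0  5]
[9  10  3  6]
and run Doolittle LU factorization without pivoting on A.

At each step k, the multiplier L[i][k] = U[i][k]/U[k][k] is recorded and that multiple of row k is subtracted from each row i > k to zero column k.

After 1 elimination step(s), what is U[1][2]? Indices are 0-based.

k=0: U[0][0]=4
  eliminate (1,0): mult=1, new row 1: (0, 5, 4, 10); set L[1][0]=1
  eliminate (2,0): mult=4, new row 2: (0, 3, 8, 2); set L[2][0]=4
  eliminate (3,0): mult=5, new row 3: (0, 10, 2, 5); set L[3][0]=5

U[1][2] = 4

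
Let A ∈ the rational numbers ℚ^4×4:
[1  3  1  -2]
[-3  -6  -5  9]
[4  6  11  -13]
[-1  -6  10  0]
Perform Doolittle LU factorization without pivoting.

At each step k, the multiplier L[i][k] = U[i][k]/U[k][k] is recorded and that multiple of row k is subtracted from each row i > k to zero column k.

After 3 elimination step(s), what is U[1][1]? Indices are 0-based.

U[1][1] = 3

k=0: U[0][0]=1
  eliminate (1,0): mult=-3, new row 1: (0, 3, -2, 3); set L[1][0]=-3
  eliminate (2,0): mult=4, new row 2: (0, -6, 7, -5); set L[2][0]=4
  eliminate (3,0): mult=-1, new row 3: (0, -3, 11, -2); set L[3][0]=-1
k=1: U[1][1]=3
  eliminate (2,1): mult=-2, new row 2: (0, 0, 3, 1); set L[2][1]=-2
  eliminate (3,1): mult=-1, new row 3: (0, 0, 9, 1); set L[3][1]=-1
k=2: U[2][2]=3
  eliminate (3,2): mult=3, new row 3: (0, 0, 0, -2); set L[3][2]=3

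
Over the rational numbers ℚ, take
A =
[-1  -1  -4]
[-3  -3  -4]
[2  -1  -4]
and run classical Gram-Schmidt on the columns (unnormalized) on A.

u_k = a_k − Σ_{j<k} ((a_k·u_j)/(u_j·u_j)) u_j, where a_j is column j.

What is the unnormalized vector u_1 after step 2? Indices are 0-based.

Step 1: u_0 = a_0 = (-1, -3, 2).
Step 2: u_1 = a_1 − (4/7)·u_0 = (-3/7, -9/7, -15/7).

u_1 = (-3/7, -9/7, -15/7)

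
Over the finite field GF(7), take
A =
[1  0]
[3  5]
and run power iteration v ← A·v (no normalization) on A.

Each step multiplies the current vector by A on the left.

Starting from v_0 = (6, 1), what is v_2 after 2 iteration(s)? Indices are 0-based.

v_0 = (6, 1).
v_1 = A·v_0 = (6, 2).
v_2 = A·v_1 = (6, 0).

v_2 = (6, 0)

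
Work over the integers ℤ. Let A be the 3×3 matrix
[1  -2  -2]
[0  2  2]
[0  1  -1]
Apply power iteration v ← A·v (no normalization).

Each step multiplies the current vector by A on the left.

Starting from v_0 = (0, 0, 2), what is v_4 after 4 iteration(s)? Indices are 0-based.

v_0 = (0, 0, 2).
v_1 = A·v_0 = (-4, 4, -2).
v_2 = A·v_1 = (-8, 4, 6).
v_3 = A·v_2 = (-28, 20, -2).
v_4 = A·v_3 = (-64, 36, 22).

v_4 = (-64, 36, 22)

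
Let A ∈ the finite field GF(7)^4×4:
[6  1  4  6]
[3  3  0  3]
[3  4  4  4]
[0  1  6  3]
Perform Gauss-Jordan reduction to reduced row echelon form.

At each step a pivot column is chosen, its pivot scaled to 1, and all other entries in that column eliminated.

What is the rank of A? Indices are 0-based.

pivot(0,0)=6: scale R0 → (1, 6, 3, 1)
  clear (1,0): R1 −= (3)R0 → (0, 6, 5, 0)
  clear (2,0): R2 −= (3)R0 → (0, 0, 2, 1)
pivot(1,1)=6: scale R1 → (0, 1, 2, 0)
  clear (0,1): R0 −= (6)R1 → (1, 0, 5, 1)
  clear (3,1): R3 −= (1)R1 → (0, 0, 4, 3)
pivot(2,2)=2: scale R2 → (0, 0, 1, 4)
  clear (0,2): R0 −= (5)R2 → (1, 0, 0, 2)
  clear (1,2): R1 −= (2)R2 → (0, 1, 0, 6)
  clear (3,2): R3 −= (4)R2 → (0, 0, 0, 1)
pivot(3,3)=1: scale R3 → (0, 0, 0, 1)
  clear (0,3): R0 −= (2)R3 → (1, 0, 0, 0)
  clear (1,3): R1 −= (6)R3 → (0, 1, 0, 0)
  clear (2,3): R2 −= (4)R3 → (0, 0, 1, 0)

rank = 4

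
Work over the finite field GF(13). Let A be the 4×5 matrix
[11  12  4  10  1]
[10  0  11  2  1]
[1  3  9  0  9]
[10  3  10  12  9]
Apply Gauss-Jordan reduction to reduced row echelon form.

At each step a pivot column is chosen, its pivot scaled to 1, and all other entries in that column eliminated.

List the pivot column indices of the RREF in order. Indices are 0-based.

pivot columns: 0, 1, 2, 3

pivot(0,0)=11: scale R0 → (1, 7, 11, 8, 6)
  clear (1,0): R1 −= (10)R0 → (0, 8, 5, 0, 6)
  clear (2,0): R2 −= (1)R0 → (0, 9, 11, 5, 3)
  clear (3,0): R3 −= (10)R0 → (0, 11, 4, 10, 1)
pivot(1,1)=8: scale R1 → (0, 1, 12, 0, 4)
  clear (0,1): R0 −= (7)R1 → (1, 0, 5, 8, 4)
  clear (2,1): R2 −= (9)R1 → (0, 0, 7, 5, 6)
  clear (3,1): R3 −= (11)R1 → (0, 0, 2, 10, 9)
pivot(2,2)=7: scale R2 → (0, 0, 1, 10, 12)
  clear (0,2): R0 −= (5)R2 → (1, 0, 0, 10, 9)
  clear (1,2): R1 −= (12)R2 → (0, 1, 0, 10, 3)
  clear (3,2): R3 −= (2)R2 → (0, 0, 0, 3, 11)
pivot(3,3)=3: scale R3 → (0, 0, 0, 1, 8)
  clear (0,3): R0 −= (10)R3 → (1, 0, 0, 0, 7)
  clear (1,3): R1 −= (10)R3 → (0, 1, 0, 0, 1)
  clear (2,3): R2 −= (10)R3 → (0, 0, 1, 0, 10)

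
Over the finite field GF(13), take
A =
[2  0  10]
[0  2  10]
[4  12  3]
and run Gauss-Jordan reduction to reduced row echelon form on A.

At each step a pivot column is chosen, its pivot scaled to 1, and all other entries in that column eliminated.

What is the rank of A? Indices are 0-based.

step 1: normalize row 0 (÷2) = (1, 0, 5)
  row 2: subtract 4×row0 = (0, 12, 9)
step 2: normalize row 1 (÷2) = (0, 1, 5)
  row 2: subtract 12×row1 = (0, 0, 1)
step 3: normalize row 2 (÷1) = (0, 0, 1)
  row 0: subtract 5×row2 = (1, 0, 0)
  row 1: subtract 5×row2 = (0, 1, 0)

rank = 3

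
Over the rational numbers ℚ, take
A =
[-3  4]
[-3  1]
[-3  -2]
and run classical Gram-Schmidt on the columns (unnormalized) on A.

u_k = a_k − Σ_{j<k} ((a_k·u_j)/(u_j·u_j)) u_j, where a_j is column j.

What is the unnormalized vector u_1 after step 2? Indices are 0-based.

u_1 = (3, 0, -3)

Step 1: u_0 = a_0 = (-3, -3, -3).
Step 2: u_1 = a_1 − (-1/3)·u_0 = (3, 0, -3).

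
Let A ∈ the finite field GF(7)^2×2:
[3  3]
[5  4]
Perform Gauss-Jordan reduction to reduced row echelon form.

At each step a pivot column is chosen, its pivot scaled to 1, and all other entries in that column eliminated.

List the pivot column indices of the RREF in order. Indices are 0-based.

step 1: normalize row 0 (÷3) = (1, 1)
  row 1: subtract 5×row0 = (0, 6)
step 2: normalize row 1 (÷6) = (0, 1)
  row 0: subtract 1×row1 = (1, 0)

pivot columns: 0, 1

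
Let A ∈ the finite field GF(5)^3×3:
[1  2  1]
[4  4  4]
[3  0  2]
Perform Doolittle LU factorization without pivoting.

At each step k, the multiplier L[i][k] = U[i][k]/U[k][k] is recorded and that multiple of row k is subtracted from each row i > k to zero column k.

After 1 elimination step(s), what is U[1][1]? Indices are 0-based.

U[1][1] = 1

Step 1: pivot at (0,0) is 1.
  row1 ← row1 − (4)·row0  ⇒  L[1][0]=4, U row1=(0, 1, 0)
  row2 ← row2 − (3)·row0  ⇒  L[2][0]=3, U row2=(0, 4, 4)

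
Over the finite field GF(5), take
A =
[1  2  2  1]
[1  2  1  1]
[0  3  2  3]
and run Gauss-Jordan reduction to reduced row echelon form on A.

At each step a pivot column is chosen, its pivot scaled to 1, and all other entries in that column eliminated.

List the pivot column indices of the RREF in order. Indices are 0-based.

pivot columns: 0, 1, 2

step 1: normalize row 0 (÷1) = (1, 2, 2, 1)
  row 1: subtract 1×row0 = (0, 0, 4, 0)
step 2: exchange rows 1,2
step 2: normalize row 1 (÷3) = (0, 1, 4, 1)
  row 0: subtract 2×row1 = (1, 0, 4, 4)
step 3: normalize row 2 (÷4) = (0, 0, 1, 0)
  row 0: subtract 4×row2 = (1, 0, 0, 4)
  row 1: subtract 4×row2 = (0, 1, 0, 1)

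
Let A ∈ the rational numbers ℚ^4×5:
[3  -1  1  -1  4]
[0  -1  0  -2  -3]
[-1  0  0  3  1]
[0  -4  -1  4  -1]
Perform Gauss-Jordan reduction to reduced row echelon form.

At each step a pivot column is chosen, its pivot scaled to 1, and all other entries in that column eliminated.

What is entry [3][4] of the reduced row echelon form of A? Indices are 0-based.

M[3][4] = 21/22

[1] R0 /= 3  ⇒  (1, -1/3, 1/3, -1/3, 4/3)
     R2 -= -1·R0  ⇒  (0, -1/3, 1/3, 8/3, 7/3)
[2] R1 /= -1  ⇒  (0, 1, 0, 2, 3)
     R0 -= -1/3·R1  ⇒  (1, 0, 1/3, 1/3, 7/3)
     R2 -= -1/3·R1  ⇒  (0, 0, 1/3, 10/3, 10/3)
     R3 -= -4·R1  ⇒  (0, 0, -1, 12, 11)
[3] R2 /= 1/3  ⇒  (0, 0, 1, 10, 10)
     R0 -= 1/3·R2  ⇒  (1, 0, 0, -3, -1)
     R3 -= -1·R2  ⇒  (0, 0, 0, 22, 21)
[4] R3 /= 22  ⇒  (0, 0, 0, 1, 21/22)
     R0 -= -3·R3  ⇒  (1, 0, 0, 0, 41/22)
     R1 -= 2·R3  ⇒  (0, 1, 0, 0, 12/11)
     R2 -= 10·R3  ⇒  (0, 0, 1, 0, 5/11)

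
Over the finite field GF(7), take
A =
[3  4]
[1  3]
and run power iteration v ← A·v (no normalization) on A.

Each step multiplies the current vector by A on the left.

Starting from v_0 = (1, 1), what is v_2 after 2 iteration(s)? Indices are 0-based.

v_2 = (2, 5)

v_0 = (1, 1).
v_1 = A·v_0 = (0, 4).
v_2 = A·v_1 = (2, 5).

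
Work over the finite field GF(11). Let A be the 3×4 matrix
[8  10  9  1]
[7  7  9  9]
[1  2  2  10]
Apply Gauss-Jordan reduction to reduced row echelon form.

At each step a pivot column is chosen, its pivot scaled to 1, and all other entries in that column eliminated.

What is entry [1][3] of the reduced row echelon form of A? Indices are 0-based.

M[1][3] = 4

[1] R0 /= 8  ⇒  (1, 4, 8, 7)
     R1 -= 7·R0  ⇒  (0, 1, 8, 4)
     R2 -= 1·R0  ⇒  (0, 9, 5, 3)
[2] R1 /= 1  ⇒  (0, 1, 8, 4)
     R0 -= 4·R1  ⇒  (1, 0, 9, 2)
     R2 -= 9·R1  ⇒  (0, 0, 10, 0)
[3] R2 /= 10  ⇒  (0, 0, 1, 0)
     R0 -= 9·R2  ⇒  (1, 0, 0, 2)
     R1 -= 8·R2  ⇒  (0, 1, 0, 4)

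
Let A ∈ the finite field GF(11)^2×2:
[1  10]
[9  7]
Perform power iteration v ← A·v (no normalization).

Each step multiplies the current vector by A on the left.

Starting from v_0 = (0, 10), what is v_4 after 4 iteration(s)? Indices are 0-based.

v_0 = (0, 10).
v_1 = A·v_0 = (1, 4).
v_2 = A·v_1 = (8, 4).
v_3 = A·v_2 = (4, 1).
v_4 = A·v_3 = (3, 10).

v_4 = (3, 10)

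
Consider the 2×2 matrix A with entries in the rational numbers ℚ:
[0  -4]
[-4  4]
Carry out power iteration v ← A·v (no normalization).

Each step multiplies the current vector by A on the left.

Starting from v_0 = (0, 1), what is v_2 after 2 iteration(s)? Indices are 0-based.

v_0 = (0, 1).
v_1 = A·v_0 = (-4, 4).
v_2 = A·v_1 = (-16, 32).

v_2 = (-16, 32)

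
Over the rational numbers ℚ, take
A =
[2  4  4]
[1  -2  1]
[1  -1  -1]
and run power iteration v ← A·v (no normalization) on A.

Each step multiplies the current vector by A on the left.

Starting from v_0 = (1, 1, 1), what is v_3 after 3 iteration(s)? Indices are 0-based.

v_3 = (112, 9, -4)

v_0 = (1, 1, 1).
v_1 = A·v_0 = (10, 0, -1).
v_2 = A·v_1 = (16, 9, 11).
v_3 = A·v_2 = (112, 9, -4).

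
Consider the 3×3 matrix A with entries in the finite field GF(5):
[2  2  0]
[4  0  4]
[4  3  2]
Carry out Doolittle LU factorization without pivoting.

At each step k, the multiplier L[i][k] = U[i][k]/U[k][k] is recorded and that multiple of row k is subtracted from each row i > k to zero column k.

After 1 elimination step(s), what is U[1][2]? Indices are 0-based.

U[1][2] = 4

Step 1: pivot at (0,0) is 2.
  row1 ← row1 − (2)·row0  ⇒  L[1][0]=2, U row1=(0, 1, 4)
  row2 ← row2 − (2)·row0  ⇒  L[2][0]=2, U row2=(0, 4, 2)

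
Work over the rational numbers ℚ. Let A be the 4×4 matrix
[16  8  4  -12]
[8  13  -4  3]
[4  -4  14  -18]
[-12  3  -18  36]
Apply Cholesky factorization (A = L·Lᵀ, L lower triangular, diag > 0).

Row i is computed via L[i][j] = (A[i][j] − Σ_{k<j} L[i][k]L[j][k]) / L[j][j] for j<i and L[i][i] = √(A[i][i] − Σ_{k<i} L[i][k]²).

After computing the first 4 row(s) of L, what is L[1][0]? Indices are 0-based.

L[1][0] = 2

Step 1: L[0][0] = √(16) = 4.
  L[1][0] = (8) / L[0][0] = 2.
Step 2: L[1][1] = √(9) = 3.
  L[2][0] = (4) / L[0][0] = 1.
  L[2][1] = (-6) / L[1][1] = -2.
Step 3: L[2][2] = √(9) = 3.
  L[3][0] = (-12) / L[0][0] = -3.
  L[3][1] = (9) / L[1][1] = 3.
  L[3][2] = (-9) / L[2][2] = -3.
Step 4: L[3][3] = √(9) = 3.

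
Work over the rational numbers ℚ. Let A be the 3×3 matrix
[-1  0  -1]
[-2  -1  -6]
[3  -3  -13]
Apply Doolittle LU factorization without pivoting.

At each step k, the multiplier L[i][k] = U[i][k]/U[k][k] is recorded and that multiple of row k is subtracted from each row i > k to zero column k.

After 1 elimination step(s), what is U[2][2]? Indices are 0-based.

[col 0] pivot -1
  R1 -= 2*R0 → (0, -1, -4)  (L[1][0] := 2)
  R2 -= -3*R0 → (0, -3, -16)  (L[2][0] := -3)

U[2][2] = -16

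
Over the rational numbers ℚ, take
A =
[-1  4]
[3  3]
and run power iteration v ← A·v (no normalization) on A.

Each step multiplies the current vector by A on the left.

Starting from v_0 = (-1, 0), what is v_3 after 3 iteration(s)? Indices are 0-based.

v_3 = (-11, -57)

v_0 = (-1, 0).
v_1 = A·v_0 = (1, -3).
v_2 = A·v_1 = (-13, -6).
v_3 = A·v_2 = (-11, -57).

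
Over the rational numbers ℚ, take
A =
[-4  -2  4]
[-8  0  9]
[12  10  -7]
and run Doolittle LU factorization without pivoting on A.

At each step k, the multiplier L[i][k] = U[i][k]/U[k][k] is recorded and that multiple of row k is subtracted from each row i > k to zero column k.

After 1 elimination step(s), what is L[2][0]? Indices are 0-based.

Step 1: pivot at (0,0) is -4.
  row1 ← row1 − (2)·row0  ⇒  L[1][0]=2, U row1=(0, 4, 1)
  row2 ← row2 − (-3)·row0  ⇒  L[2][0]=-3, U row2=(0, 4, 5)

L[2][0] = -3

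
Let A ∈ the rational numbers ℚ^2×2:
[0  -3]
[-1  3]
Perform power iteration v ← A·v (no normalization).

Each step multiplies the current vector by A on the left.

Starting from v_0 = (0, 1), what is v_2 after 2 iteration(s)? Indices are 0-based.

v_2 = (-9, 12)

v_0 = (0, 1).
v_1 = A·v_0 = (-3, 3).
v_2 = A·v_1 = (-9, 12).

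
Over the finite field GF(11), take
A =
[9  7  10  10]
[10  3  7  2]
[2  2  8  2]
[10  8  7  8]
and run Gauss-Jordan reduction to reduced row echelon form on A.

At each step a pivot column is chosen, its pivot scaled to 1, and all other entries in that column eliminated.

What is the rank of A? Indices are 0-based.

rank = 4

pivot(0,0)=9: scale R0 → (1, 2, 6, 6)
  clear (1,0): R1 −= (10)R0 → (0, 5, 2, 8)
  clear (2,0): R2 −= (2)R0 → (0, 9, 7, 1)
  clear (3,0): R3 −= (10)R0 → (0, 10, 2, 3)
pivot(1,1)=5: scale R1 → (0, 1, 7, 6)
  clear (0,1): R0 −= (2)R1 → (1, 0, 3, 5)
  clear (2,1): R2 −= (9)R1 → (0, 0, 10, 2)
  clear (3,1): R3 −= (10)R1 → (0, 0, 9, 9)
pivot(2,2)=10: scale R2 → (0, 0, 1, 9)
  clear (0,2): R0 −= (3)R2 → (1, 0, 0, 0)
  clear (1,2): R1 −= (7)R2 → (0, 1, 0, 9)
  clear (3,2): R3 −= (9)R2 → (0, 0, 0, 5)
pivot(3,3)=5: scale R3 → (0, 0, 0, 1)
  clear (1,3): R1 −= (9)R3 → (0, 1, 0, 0)
  clear (2,3): R2 −= (9)R3 → (0, 0, 1, 0)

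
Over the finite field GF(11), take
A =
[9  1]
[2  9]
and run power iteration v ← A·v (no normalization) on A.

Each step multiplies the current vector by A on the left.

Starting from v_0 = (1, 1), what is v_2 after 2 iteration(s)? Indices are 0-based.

v_2 = (2, 9)

v_0 = (1, 1).
v_1 = A·v_0 = (10, 0).
v_2 = A·v_1 = (2, 9).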